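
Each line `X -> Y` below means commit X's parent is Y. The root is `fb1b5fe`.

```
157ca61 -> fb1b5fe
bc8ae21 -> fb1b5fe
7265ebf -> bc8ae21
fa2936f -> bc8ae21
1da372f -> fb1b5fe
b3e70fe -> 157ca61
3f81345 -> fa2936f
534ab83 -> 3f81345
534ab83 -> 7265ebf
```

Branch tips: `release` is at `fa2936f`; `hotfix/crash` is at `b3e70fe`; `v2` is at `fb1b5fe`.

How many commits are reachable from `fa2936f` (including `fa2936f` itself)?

Walking parent pointers from fa2936f: reachable set = {bc8ae21, fa2936f, fb1b5fe}.
That is 3 commits.

3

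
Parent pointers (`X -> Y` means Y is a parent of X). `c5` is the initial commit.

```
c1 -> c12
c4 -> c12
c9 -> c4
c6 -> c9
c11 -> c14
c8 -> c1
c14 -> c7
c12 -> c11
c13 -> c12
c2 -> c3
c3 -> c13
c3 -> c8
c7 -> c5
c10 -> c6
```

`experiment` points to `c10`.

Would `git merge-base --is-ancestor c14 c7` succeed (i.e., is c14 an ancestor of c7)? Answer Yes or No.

Ancestors of c7: {c5, c7}.
c14 is not in that set, so it is not an ancestor of c7.

No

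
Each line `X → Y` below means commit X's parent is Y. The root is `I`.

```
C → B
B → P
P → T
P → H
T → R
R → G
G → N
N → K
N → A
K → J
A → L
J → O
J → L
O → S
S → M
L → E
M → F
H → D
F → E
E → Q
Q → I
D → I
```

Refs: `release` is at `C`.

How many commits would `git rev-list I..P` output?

Reachable from P: {A, D, E, F, G, H, I, J, K, L, M, N, O, P, Q, R, S, T}.
Reachable from I: {I}.
In P's history but not I's: {A, D, E, F, G, H, J, K, L, M, N, O, P, Q, R, S, T} — 17 commits.

17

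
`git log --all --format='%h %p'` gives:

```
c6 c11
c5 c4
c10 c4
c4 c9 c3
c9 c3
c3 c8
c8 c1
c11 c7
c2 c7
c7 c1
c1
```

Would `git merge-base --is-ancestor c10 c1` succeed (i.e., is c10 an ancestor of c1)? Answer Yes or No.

No

Ancestors of c1: {c1}.
c10 is not in that set, so it is not an ancestor of c1.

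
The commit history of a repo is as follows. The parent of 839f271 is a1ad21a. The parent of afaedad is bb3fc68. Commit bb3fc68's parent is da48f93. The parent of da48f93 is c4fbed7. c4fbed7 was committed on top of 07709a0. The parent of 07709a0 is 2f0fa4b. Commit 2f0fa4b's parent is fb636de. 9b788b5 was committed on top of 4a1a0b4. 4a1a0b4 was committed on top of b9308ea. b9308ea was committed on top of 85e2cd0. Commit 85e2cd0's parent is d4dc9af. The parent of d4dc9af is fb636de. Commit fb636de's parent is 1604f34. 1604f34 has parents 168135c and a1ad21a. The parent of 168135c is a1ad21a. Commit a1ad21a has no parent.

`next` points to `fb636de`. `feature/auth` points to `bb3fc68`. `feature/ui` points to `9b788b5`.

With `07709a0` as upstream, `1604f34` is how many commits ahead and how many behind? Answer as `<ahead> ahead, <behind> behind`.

Reachable from 1604f34: {1604f34, 168135c, a1ad21a}.
Reachable from 07709a0: {07709a0, 1604f34, 168135c, 2f0fa4b, a1ad21a, fb636de}.
Only in 1604f34's history (ahead): {} — 0.
Only in 07709a0's history (behind): {07709a0, 2f0fa4b, fb636de} — 3.

0 ahead, 3 behind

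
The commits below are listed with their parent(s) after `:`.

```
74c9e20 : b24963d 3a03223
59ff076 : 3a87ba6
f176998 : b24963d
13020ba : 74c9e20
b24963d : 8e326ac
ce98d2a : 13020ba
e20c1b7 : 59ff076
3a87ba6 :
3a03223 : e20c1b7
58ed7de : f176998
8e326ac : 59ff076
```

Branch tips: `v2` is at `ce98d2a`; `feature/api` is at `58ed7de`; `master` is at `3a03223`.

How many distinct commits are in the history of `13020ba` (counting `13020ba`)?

Walking parent pointers from 13020ba: reachable set = {13020ba, 3a03223, 3a87ba6, 59ff076, 74c9e20, 8e326ac, b24963d, e20c1b7}.
That is 8 commits.

8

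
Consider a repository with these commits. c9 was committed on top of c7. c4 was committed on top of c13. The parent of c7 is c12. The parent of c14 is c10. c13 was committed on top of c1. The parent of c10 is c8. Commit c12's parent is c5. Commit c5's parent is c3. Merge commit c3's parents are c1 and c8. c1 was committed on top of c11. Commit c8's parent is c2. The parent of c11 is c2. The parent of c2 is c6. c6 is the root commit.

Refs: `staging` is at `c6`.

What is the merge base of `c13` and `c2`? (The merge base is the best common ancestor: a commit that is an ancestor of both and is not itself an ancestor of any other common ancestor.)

Ancestors of c13: {c1, c11, c13, c2, c6}.
Ancestors of c2: {c2, c6}.
Common ancestors: {c2, c6}.
Among these, c2 is not an ancestor of any other common ancestor — it is the merge base.

c2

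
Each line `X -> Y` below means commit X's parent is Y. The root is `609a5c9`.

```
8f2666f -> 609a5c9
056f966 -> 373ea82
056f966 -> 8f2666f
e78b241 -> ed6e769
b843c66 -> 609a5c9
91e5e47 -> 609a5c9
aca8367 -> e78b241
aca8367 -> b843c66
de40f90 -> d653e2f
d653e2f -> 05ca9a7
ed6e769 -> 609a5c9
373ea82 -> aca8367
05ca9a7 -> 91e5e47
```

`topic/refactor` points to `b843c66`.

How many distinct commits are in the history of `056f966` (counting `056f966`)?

Walking parent pointers from 056f966: reachable set = {056f966, 373ea82, 609a5c9, 8f2666f, aca8367, b843c66, e78b241, ed6e769}.
That is 8 commits.

8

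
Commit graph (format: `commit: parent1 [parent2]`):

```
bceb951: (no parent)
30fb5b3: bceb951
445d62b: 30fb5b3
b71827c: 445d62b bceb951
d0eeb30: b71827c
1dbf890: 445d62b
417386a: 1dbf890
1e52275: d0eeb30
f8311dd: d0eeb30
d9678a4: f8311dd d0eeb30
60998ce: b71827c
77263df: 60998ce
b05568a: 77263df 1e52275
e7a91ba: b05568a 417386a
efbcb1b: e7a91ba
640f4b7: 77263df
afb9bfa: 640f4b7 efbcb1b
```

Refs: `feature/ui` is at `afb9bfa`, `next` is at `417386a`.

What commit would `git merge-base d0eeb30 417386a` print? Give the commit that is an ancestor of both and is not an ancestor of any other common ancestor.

Ancestors of d0eeb30: {30fb5b3, 445d62b, b71827c, bceb951, d0eeb30}.
Ancestors of 417386a: {1dbf890, 30fb5b3, 417386a, 445d62b, bceb951}.
Common ancestors: {30fb5b3, 445d62b, bceb951}.
Among these, 445d62b is not an ancestor of any other common ancestor — it is the merge base.

445d62b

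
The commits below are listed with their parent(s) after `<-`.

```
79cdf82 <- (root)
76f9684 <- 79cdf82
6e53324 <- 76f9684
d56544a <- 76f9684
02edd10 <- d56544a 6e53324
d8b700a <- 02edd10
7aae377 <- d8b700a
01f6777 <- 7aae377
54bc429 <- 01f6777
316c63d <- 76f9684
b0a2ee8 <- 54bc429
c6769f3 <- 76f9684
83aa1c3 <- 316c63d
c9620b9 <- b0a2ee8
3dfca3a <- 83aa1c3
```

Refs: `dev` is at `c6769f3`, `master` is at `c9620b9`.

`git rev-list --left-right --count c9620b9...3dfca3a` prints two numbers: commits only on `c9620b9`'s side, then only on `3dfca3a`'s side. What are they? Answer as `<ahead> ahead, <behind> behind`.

Reachable from c9620b9: {01f6777, 02edd10, 54bc429, 6e53324, 76f9684, 79cdf82, 7aae377, b0a2ee8, c9620b9, d56544a, d8b700a}.
Reachable from 3dfca3a: {316c63d, 3dfca3a, 76f9684, 79cdf82, 83aa1c3}.
Only in c9620b9's history (ahead): {01f6777, 02edd10, 54bc429, 6e53324, 7aae377, b0a2ee8, c9620b9, d56544a, d8b700a} — 9.
Only in 3dfca3a's history (behind): {316c63d, 3dfca3a, 83aa1c3} — 3.

9 ahead, 3 behind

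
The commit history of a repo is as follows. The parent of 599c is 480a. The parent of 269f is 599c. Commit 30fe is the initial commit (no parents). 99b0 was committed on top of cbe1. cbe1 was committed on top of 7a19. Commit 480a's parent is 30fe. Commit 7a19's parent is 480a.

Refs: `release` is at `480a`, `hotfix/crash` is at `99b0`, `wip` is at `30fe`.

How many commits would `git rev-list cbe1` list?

4

Walking parent pointers from cbe1: reachable set = {30fe, 480a, 7a19, cbe1}.
That is 4 commits.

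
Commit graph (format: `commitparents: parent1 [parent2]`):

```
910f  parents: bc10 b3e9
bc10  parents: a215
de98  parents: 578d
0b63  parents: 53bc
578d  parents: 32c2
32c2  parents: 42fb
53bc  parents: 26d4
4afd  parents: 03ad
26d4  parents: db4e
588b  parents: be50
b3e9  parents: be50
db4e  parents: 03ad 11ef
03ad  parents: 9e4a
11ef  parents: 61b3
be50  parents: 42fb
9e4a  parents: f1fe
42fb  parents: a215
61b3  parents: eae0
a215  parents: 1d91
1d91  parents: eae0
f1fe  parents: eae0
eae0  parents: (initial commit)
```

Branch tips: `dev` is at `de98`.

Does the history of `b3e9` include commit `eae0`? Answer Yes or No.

Ancestors of b3e9 (commits reachable by following parents): {1d91, 42fb, a215, b3e9, be50, eae0}.
eae0 is in that set, so it is an ancestor of b3e9.

Yes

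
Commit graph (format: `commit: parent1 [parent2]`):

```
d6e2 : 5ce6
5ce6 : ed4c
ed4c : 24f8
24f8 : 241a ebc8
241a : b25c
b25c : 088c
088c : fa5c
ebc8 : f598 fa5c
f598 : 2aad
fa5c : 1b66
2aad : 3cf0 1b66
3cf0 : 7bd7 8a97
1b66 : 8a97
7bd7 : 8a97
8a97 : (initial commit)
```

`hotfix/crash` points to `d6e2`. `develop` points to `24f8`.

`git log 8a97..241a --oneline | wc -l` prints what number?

5

Reachable from 241a: {088c, 1b66, 241a, 8a97, b25c, fa5c}.
Reachable from 8a97: {8a97}.
In 241a's history but not 8a97's: {088c, 1b66, 241a, b25c, fa5c} — 5 commits.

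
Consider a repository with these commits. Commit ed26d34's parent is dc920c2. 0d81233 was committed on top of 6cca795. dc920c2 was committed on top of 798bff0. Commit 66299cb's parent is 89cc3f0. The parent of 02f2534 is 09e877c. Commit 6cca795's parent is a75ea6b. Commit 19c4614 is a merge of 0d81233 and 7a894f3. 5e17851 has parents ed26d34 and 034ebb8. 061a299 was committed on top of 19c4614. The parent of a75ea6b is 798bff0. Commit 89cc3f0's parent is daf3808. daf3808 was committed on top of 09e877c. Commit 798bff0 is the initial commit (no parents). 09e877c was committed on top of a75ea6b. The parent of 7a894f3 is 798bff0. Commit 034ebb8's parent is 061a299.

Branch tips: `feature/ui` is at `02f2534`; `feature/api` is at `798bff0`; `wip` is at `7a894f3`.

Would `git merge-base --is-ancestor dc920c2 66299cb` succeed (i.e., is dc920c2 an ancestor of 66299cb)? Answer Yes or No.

Ancestors of 66299cb: {09e877c, 66299cb, 798bff0, 89cc3f0, a75ea6b, daf3808}.
dc920c2 is not in that set, so it is not an ancestor of 66299cb.

No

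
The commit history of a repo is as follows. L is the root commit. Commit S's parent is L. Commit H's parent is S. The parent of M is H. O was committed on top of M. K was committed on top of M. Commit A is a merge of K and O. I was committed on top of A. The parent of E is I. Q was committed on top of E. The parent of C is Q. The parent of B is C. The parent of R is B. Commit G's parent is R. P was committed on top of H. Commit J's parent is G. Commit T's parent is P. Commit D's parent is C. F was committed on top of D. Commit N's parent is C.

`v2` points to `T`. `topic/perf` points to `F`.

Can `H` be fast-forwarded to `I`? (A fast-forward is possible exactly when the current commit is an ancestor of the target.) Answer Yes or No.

A fast-forward from H to I is possible iff H is an ancestor of I.
Ancestors of I: {A, H, I, K, L, M, O, S}.
H is among them, so fast-forward is possible.

Yes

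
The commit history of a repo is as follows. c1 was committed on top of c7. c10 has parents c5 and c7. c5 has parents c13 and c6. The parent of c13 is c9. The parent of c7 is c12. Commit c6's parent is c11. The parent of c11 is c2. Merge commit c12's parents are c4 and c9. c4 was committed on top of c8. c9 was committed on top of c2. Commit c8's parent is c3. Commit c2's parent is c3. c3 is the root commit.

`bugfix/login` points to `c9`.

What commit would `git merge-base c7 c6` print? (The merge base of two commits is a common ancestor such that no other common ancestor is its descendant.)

Ancestors of c7: {c12, c2, c3, c4, c7, c8, c9}.
Ancestors of c6: {c11, c2, c3, c6}.
Common ancestors: {c2, c3}.
Among these, c2 is not an ancestor of any other common ancestor — it is the merge base.

c2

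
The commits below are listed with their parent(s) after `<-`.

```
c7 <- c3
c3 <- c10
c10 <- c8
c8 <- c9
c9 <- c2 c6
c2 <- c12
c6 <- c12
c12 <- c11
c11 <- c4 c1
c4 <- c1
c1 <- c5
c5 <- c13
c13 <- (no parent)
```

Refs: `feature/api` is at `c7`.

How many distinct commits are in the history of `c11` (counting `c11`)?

Walking parent pointers from c11: reachable set = {c1, c11, c13, c4, c5}.
That is 5 commits.

5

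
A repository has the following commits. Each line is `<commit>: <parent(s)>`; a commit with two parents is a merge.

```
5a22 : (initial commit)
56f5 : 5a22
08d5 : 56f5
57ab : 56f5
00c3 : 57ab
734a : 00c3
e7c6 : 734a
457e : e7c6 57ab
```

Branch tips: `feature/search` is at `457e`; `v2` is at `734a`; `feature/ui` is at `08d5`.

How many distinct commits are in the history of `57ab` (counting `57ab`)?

3

Walking parent pointers from 57ab: reachable set = {56f5, 57ab, 5a22}.
That is 3 commits.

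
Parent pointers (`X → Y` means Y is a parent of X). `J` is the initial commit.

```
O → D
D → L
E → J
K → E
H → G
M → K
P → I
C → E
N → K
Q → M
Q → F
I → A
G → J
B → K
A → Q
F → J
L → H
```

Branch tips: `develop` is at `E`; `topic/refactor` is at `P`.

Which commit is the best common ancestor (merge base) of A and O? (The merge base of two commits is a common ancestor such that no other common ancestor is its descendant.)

Ancestors of A: {A, E, F, J, K, M, Q}.
Ancestors of O: {D, G, H, J, L, O}.
Common ancestors: {J}.
The only common ancestor is J, so it is the merge base.

J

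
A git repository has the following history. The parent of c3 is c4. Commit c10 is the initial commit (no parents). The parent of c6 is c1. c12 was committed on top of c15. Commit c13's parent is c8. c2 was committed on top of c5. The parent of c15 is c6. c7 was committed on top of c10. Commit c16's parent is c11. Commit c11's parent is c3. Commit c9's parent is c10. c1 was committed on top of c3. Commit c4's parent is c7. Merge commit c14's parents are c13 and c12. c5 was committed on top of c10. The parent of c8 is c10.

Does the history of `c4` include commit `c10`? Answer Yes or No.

Ancestors of c4 (commits reachable by following parents): {c10, c4, c7}.
c10 is in that set, so it is an ancestor of c4.

Yes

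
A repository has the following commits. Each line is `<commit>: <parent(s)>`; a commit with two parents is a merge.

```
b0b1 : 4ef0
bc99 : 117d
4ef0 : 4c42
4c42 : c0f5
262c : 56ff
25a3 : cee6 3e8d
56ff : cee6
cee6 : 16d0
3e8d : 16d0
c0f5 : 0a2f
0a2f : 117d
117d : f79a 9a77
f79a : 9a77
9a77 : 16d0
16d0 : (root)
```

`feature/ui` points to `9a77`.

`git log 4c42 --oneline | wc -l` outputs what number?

7

Walking parent pointers from 4c42: reachable set = {0a2f, 117d, 16d0, 4c42, 9a77, c0f5, f79a}.
That is 7 commits.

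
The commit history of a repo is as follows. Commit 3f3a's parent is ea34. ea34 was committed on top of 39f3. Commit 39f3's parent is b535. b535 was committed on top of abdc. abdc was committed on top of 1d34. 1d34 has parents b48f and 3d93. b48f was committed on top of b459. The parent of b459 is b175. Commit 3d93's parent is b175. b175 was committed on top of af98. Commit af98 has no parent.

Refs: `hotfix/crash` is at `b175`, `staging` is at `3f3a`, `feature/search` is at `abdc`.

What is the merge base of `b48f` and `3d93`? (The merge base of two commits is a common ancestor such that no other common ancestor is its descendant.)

Ancestors of b48f: {af98, b175, b459, b48f}.
Ancestors of 3d93: {3d93, af98, b175}.
Common ancestors: {af98, b175}.
Among these, b175 is not an ancestor of any other common ancestor — it is the merge base.

b175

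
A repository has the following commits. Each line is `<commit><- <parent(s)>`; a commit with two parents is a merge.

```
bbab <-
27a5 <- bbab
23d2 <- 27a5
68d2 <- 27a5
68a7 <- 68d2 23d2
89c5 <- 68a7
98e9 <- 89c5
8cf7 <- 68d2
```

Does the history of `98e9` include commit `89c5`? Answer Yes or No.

Ancestors of 98e9 (commits reachable by following parents): {23d2, 27a5, 68a7, 68d2, 89c5, 98e9, bbab}.
89c5 is in that set, so it is an ancestor of 98e9.

Yes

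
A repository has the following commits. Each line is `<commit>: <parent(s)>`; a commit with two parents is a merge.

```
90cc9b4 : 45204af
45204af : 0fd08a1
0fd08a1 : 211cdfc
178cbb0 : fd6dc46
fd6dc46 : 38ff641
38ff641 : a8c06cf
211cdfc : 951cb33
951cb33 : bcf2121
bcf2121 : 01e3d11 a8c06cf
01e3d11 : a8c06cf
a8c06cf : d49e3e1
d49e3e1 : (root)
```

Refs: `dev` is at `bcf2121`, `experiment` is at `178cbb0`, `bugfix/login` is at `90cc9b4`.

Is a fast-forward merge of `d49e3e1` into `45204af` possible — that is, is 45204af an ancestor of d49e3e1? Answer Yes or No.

A fast-forward from 45204af to d49e3e1 is possible iff 45204af is an ancestor of d49e3e1.
Ancestors of d49e3e1: {d49e3e1}.
45204af is not among them, so fast-forward is not possible.

No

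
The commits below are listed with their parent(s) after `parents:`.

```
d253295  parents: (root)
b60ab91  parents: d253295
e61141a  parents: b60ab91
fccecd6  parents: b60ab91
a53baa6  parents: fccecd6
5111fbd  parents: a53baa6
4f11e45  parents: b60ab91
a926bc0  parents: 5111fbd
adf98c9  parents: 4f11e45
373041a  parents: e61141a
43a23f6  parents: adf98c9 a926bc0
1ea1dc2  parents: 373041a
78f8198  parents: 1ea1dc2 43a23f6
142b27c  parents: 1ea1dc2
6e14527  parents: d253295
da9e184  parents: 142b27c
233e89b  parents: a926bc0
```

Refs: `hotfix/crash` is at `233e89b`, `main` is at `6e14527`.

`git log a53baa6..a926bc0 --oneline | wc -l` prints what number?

Reachable from a926bc0: {5111fbd, a53baa6, a926bc0, b60ab91, d253295, fccecd6}.
Reachable from a53baa6: {a53baa6, b60ab91, d253295, fccecd6}.
In a926bc0's history but not a53baa6's: {5111fbd, a926bc0} — 2 commits.

2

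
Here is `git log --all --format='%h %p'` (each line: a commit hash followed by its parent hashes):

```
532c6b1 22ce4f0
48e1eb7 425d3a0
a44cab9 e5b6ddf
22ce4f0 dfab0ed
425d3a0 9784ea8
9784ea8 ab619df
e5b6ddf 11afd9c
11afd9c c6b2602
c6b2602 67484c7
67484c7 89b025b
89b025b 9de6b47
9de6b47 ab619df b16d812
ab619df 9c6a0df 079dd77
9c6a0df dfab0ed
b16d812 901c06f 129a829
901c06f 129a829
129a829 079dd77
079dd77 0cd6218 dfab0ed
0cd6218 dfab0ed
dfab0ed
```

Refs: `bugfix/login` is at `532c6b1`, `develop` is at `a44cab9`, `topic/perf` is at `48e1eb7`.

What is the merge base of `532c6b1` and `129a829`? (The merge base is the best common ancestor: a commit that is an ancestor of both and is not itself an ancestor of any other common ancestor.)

dfab0ed

Ancestors of 532c6b1: {22ce4f0, 532c6b1, dfab0ed}.
Ancestors of 129a829: {079dd77, 0cd6218, 129a829, dfab0ed}.
Common ancestors: {dfab0ed}.
The only common ancestor is dfab0ed, so it is the merge base.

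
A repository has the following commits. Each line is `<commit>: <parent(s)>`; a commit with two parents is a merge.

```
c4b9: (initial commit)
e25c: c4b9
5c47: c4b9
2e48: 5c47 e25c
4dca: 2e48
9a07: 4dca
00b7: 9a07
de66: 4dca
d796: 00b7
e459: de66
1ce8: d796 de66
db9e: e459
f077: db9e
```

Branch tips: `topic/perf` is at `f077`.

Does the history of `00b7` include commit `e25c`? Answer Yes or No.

Ancestors of 00b7 (commits reachable by following parents): {00b7, 2e48, 4dca, 5c47, 9a07, c4b9, e25c}.
e25c is in that set, so it is an ancestor of 00b7.

Yes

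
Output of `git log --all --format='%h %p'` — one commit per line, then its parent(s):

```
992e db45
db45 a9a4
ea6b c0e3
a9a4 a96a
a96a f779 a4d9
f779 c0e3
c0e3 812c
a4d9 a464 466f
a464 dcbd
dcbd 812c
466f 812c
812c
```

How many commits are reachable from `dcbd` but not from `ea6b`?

Reachable from dcbd: {812c, dcbd}.
Reachable from ea6b: {812c, c0e3, ea6b}.
In dcbd's history but not ea6b's: {dcbd} — 1 commit.

1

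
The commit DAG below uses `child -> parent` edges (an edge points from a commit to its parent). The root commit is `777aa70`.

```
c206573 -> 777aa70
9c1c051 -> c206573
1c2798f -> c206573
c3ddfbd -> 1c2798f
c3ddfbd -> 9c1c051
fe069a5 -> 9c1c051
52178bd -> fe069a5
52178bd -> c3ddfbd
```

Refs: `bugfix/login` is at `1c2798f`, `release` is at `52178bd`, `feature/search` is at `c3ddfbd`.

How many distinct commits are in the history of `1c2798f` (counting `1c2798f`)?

3

Walking parent pointers from 1c2798f: reachable set = {1c2798f, 777aa70, c206573}.
That is 3 commits.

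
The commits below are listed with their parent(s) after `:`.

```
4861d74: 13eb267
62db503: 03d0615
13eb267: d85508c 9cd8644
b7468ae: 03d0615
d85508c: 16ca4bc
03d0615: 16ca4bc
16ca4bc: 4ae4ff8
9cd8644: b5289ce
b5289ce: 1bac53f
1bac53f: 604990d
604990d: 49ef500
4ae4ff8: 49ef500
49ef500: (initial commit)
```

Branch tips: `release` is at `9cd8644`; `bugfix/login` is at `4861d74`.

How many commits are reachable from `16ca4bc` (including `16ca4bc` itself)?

Walking parent pointers from 16ca4bc: reachable set = {16ca4bc, 49ef500, 4ae4ff8}.
That is 3 commits.

3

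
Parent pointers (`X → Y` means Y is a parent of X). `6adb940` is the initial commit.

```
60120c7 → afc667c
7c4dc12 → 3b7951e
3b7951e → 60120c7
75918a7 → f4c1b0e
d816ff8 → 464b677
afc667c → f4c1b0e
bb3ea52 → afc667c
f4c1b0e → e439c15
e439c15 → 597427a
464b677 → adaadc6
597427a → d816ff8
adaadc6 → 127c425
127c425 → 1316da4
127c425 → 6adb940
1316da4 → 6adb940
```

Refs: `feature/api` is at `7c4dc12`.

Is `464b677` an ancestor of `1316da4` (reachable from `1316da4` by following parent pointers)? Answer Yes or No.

No

Ancestors of 1316da4: {1316da4, 6adb940}.
464b677 is not in that set, so it is not an ancestor of 1316da4.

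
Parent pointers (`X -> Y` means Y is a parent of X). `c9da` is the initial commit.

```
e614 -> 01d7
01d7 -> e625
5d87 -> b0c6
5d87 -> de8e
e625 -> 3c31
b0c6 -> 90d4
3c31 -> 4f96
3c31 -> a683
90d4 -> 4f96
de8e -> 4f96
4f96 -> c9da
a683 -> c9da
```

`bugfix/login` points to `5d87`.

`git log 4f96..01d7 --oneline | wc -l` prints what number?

4

Reachable from 01d7: {01d7, 3c31, 4f96, a683, c9da, e625}.
Reachable from 4f96: {4f96, c9da}.
In 01d7's history but not 4f96's: {01d7, 3c31, a683, e625} — 4 commits.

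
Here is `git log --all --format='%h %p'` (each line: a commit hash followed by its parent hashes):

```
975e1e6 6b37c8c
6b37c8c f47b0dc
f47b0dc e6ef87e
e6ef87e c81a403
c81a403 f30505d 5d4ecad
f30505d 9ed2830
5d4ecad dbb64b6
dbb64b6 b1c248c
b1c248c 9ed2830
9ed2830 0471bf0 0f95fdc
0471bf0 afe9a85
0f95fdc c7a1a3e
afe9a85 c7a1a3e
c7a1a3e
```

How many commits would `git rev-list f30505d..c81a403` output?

4

Reachable from c81a403: {0471bf0, 0f95fdc, 5d4ecad, 9ed2830, afe9a85, b1c248c, c7a1a3e, c81a403, dbb64b6, f30505d}.
Reachable from f30505d: {0471bf0, 0f95fdc, 9ed2830, afe9a85, c7a1a3e, f30505d}.
In c81a403's history but not f30505d's: {5d4ecad, b1c248c, c81a403, dbb64b6} — 4 commits.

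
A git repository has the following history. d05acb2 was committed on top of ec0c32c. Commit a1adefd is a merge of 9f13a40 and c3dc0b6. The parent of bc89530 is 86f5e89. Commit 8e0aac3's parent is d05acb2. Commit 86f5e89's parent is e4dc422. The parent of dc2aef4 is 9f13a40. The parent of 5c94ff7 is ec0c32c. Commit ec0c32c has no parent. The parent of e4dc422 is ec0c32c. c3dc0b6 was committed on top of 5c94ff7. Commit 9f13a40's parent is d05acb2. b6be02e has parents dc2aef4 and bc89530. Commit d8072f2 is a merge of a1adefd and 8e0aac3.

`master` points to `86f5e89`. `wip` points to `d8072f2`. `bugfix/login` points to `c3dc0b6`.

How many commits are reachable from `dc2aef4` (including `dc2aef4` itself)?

4

Walking parent pointers from dc2aef4: reachable set = {9f13a40, d05acb2, dc2aef4, ec0c32c}.
That is 4 commits.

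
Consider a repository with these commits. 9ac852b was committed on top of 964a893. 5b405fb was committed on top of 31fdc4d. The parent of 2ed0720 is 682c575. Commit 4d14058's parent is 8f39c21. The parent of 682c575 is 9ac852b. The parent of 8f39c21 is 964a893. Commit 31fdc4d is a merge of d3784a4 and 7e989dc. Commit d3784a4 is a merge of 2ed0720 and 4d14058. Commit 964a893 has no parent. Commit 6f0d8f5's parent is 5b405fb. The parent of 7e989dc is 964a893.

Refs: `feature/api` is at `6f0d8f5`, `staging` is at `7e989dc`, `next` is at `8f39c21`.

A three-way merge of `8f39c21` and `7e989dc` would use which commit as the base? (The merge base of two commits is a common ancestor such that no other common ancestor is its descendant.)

964a893

Ancestors of 8f39c21: {8f39c21, 964a893}.
Ancestors of 7e989dc: {7e989dc, 964a893}.
Common ancestors: {964a893}.
The only common ancestor is 964a893, so it is the merge base.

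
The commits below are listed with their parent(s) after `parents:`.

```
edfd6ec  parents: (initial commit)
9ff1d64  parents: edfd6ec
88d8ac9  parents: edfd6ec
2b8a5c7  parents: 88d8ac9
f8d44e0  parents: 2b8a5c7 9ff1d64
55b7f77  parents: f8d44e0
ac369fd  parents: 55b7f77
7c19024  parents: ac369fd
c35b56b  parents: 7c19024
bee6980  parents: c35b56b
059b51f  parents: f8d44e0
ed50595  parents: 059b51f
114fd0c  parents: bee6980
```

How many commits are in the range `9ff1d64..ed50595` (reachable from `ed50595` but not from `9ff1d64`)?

Reachable from ed50595: {059b51f, 2b8a5c7, 88d8ac9, 9ff1d64, ed50595, edfd6ec, f8d44e0}.
Reachable from 9ff1d64: {9ff1d64, edfd6ec}.
In ed50595's history but not 9ff1d64's: {059b51f, 2b8a5c7, 88d8ac9, ed50595, f8d44e0} — 5 commits.

5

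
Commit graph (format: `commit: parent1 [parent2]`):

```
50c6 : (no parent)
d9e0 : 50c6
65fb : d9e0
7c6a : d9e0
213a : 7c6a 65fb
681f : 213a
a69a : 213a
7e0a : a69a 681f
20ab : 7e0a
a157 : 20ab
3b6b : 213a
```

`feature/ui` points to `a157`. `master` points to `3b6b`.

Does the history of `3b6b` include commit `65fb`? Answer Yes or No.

Ancestors of 3b6b (commits reachable by following parents): {213a, 3b6b, 50c6, 65fb, 7c6a, d9e0}.
65fb is in that set, so it is an ancestor of 3b6b.

Yes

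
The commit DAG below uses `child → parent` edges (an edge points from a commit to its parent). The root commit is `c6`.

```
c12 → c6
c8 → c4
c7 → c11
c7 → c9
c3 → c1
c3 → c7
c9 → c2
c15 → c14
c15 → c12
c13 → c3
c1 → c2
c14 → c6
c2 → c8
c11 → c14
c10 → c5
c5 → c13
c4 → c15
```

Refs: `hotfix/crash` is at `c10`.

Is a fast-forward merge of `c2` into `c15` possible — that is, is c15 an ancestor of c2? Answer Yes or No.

Yes

A fast-forward from c15 to c2 is possible iff c15 is an ancestor of c2.
Ancestors of c2: {c12, c14, c15, c2, c4, c6, c8}.
c15 is among them, so fast-forward is possible.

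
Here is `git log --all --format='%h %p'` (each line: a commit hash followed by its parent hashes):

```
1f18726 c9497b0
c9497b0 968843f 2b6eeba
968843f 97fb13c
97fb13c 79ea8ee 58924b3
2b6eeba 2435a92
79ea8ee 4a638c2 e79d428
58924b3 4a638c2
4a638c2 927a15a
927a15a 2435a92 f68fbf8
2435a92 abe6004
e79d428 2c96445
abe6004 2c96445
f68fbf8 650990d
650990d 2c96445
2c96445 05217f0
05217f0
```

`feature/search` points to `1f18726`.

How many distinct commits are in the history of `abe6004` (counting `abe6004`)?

Walking parent pointers from abe6004: reachable set = {05217f0, 2c96445, abe6004}.
That is 3 commits.

3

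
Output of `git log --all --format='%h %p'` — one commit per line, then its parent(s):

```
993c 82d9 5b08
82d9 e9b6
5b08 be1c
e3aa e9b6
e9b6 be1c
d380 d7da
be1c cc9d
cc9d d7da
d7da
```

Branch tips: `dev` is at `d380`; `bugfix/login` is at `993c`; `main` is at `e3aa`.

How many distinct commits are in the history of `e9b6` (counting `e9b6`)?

4

Walking parent pointers from e9b6: reachable set = {be1c, cc9d, d7da, e9b6}.
That is 4 commits.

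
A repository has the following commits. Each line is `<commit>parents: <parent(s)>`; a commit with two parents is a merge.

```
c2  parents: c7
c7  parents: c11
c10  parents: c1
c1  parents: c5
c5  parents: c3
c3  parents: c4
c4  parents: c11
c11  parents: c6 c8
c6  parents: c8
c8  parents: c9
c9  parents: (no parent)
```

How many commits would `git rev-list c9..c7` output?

Reachable from c7: {c11, c6, c7, c8, c9}.
Reachable from c9: {c9}.
In c7's history but not c9's: {c11, c6, c7, c8} — 4 commits.

4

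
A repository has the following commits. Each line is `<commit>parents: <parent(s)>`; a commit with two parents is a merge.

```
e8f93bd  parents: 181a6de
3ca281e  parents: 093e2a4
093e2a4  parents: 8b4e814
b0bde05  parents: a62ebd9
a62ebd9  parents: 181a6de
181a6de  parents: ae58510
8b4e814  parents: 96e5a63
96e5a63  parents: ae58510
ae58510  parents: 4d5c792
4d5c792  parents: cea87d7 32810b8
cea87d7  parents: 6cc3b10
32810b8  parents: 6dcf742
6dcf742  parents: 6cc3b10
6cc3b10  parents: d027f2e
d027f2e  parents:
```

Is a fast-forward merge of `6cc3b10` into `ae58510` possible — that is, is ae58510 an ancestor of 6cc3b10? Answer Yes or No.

A fast-forward from ae58510 to 6cc3b10 is possible iff ae58510 is an ancestor of 6cc3b10.
Ancestors of 6cc3b10: {6cc3b10, d027f2e}.
ae58510 is not among them, so fast-forward is not possible.

No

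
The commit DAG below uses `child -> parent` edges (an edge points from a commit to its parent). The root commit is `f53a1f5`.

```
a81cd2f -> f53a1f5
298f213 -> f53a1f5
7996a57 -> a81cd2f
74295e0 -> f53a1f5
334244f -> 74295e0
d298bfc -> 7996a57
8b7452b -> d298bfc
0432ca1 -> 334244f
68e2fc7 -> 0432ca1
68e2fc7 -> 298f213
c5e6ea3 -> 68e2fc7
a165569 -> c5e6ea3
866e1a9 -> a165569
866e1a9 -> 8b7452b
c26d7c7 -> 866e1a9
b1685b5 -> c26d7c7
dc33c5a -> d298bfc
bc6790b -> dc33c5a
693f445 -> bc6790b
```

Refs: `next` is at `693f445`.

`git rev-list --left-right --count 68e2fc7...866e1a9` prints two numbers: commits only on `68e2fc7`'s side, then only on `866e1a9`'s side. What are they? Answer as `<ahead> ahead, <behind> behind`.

Reachable from 68e2fc7: {0432ca1, 298f213, 334244f, 68e2fc7, 74295e0, f53a1f5}.
Reachable from 866e1a9: {0432ca1, 298f213, 334244f, 68e2fc7, 74295e0, 7996a57, 866e1a9, 8b7452b, a165569, a81cd2f, c5e6ea3, d298bfc, f53a1f5}.
Only in 68e2fc7's history (ahead): {} — 0.
Only in 866e1a9's history (behind): {7996a57, 866e1a9, 8b7452b, a165569, a81cd2f, c5e6ea3, d298bfc} — 7.

0 ahead, 7 behind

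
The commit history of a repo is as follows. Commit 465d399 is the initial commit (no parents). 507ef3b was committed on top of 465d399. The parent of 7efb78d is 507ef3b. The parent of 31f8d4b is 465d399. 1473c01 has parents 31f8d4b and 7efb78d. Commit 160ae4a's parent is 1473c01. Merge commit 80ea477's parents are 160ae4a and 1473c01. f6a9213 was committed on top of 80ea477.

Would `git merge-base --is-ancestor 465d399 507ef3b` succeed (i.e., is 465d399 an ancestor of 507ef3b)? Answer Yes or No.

Yes

Ancestors of 507ef3b (commits reachable by following parents): {465d399, 507ef3b}.
465d399 is in that set, so it is an ancestor of 507ef3b.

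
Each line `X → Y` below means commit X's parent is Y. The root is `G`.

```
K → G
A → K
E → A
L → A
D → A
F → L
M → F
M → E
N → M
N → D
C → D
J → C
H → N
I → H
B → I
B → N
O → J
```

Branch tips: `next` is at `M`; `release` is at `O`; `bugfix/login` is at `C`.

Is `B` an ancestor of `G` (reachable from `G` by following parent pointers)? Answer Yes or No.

No

Ancestors of G: {G}.
B is not in that set, so it is not an ancestor of G.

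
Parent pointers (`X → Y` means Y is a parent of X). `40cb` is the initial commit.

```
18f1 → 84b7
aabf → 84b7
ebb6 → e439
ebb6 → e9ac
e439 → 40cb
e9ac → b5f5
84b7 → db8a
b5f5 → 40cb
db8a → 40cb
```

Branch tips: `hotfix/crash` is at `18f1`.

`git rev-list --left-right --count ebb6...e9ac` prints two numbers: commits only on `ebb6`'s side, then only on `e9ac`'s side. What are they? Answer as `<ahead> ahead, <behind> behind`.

Reachable from ebb6: {40cb, b5f5, e439, e9ac, ebb6}.
Reachable from e9ac: {40cb, b5f5, e9ac}.
Only in ebb6's history (ahead): {e439, ebb6} — 2.
Only in e9ac's history (behind): {} — 0.

2 ahead, 0 behind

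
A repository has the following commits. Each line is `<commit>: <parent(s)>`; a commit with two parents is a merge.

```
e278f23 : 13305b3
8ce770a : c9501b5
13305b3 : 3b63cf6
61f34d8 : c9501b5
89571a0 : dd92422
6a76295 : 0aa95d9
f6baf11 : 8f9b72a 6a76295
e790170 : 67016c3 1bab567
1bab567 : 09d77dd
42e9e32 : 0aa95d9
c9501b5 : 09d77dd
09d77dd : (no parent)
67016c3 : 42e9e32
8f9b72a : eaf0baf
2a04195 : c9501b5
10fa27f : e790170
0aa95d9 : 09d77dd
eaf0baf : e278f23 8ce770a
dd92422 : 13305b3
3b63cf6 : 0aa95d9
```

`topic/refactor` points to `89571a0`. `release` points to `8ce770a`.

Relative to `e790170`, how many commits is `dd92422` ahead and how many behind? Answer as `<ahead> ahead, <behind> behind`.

3 ahead, 4 behind

Reachable from dd92422: {09d77dd, 0aa95d9, 13305b3, 3b63cf6, dd92422}.
Reachable from e790170: {09d77dd, 0aa95d9, 1bab567, 42e9e32, 67016c3, e790170}.
Only in dd92422's history (ahead): {13305b3, 3b63cf6, dd92422} — 3.
Only in e790170's history (behind): {1bab567, 42e9e32, 67016c3, e790170} — 4.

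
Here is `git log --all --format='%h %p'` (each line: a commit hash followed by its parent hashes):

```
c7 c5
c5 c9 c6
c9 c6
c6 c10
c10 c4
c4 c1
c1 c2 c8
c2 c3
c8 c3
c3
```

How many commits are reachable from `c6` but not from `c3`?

Reachable from c6: {c1, c10, c2, c3, c4, c6, c8}.
Reachable from c3: {c3}.
In c6's history but not c3's: {c1, c10, c2, c4, c6, c8} — 6 commits.

6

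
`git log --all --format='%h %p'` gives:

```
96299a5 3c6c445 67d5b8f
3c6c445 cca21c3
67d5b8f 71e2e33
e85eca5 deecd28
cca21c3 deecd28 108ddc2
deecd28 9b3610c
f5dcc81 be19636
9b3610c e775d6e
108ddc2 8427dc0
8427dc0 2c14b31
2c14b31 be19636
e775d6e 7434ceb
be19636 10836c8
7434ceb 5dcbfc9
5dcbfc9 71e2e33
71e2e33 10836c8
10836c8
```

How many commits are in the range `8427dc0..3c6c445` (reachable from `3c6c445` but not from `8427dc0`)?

9

Reachable from 3c6c445: {10836c8, 108ddc2, 2c14b31, 3c6c445, 5dcbfc9, 71e2e33, 7434ceb, 8427dc0, 9b3610c, be19636, cca21c3, deecd28, e775d6e}.
Reachable from 8427dc0: {10836c8, 2c14b31, 8427dc0, be19636}.
In 3c6c445's history but not 8427dc0's: {108ddc2, 3c6c445, 5dcbfc9, 71e2e33, 7434ceb, 9b3610c, cca21c3, deecd28, e775d6e} — 9 commits.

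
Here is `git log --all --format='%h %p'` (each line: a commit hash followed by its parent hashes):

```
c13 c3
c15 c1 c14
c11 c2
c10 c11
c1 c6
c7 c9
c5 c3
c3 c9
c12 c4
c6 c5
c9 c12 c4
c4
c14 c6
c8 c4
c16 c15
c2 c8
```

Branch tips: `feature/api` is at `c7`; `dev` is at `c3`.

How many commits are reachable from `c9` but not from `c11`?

2

Reachable from c9: {c12, c4, c9}.
Reachable from c11: {c11, c2, c4, c8}.
In c9's history but not c11's: {c12, c9} — 2 commits.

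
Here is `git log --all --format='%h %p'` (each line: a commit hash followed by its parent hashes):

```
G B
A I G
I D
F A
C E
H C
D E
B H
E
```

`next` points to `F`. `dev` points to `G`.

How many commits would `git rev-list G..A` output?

Reachable from A: {A, B, C, D, E, G, H, I}.
Reachable from G: {B, C, E, G, H}.
In A's history but not G's: {A, D, I} — 3 commits.

3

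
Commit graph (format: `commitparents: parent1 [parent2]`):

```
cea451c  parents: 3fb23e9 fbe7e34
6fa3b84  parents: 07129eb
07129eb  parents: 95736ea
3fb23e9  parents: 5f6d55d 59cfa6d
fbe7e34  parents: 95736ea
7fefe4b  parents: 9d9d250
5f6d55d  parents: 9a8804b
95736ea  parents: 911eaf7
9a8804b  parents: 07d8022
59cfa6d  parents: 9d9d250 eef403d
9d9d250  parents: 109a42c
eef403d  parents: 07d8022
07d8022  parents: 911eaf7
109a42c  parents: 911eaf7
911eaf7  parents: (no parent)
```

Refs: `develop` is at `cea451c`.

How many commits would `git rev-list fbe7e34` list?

3

Walking parent pointers from fbe7e34: reachable set = {911eaf7, 95736ea, fbe7e34}.
That is 3 commits.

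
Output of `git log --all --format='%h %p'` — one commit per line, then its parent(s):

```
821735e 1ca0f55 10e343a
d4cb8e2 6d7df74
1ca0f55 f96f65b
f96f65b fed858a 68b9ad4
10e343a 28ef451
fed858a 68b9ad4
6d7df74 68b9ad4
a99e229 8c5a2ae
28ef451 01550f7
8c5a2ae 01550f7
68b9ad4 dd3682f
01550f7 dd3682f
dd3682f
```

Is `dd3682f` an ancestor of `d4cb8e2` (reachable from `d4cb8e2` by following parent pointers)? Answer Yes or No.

Yes

Ancestors of d4cb8e2 (commits reachable by following parents): {68b9ad4, 6d7df74, d4cb8e2, dd3682f}.
dd3682f is in that set, so it is an ancestor of d4cb8e2.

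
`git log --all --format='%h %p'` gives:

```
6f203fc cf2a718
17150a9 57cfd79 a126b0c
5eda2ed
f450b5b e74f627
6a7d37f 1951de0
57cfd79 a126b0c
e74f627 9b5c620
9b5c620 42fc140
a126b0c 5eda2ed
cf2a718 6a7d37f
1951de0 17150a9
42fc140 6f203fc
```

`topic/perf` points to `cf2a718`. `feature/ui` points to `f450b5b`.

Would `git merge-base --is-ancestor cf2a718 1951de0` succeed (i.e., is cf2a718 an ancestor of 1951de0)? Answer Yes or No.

Ancestors of 1951de0: {17150a9, 1951de0, 57cfd79, 5eda2ed, a126b0c}.
cf2a718 is not in that set, so it is not an ancestor of 1951de0.

No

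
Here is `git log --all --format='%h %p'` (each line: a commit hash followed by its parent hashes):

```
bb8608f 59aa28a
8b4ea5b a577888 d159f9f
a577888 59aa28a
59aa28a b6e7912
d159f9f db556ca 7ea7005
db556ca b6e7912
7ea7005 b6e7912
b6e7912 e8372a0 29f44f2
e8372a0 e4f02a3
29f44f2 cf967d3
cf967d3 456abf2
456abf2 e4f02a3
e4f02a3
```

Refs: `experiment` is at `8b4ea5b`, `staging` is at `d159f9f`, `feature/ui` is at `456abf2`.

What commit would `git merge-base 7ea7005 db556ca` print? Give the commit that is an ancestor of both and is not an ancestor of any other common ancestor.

b6e7912

Ancestors of 7ea7005: {29f44f2, 456abf2, 7ea7005, b6e7912, cf967d3, e4f02a3, e8372a0}.
Ancestors of db556ca: {29f44f2, 456abf2, b6e7912, cf967d3, db556ca, e4f02a3, e8372a0}.
Common ancestors: {29f44f2, 456abf2, b6e7912, cf967d3, e4f02a3, e8372a0}.
Among these, b6e7912 is not an ancestor of any other common ancestor — it is the merge base.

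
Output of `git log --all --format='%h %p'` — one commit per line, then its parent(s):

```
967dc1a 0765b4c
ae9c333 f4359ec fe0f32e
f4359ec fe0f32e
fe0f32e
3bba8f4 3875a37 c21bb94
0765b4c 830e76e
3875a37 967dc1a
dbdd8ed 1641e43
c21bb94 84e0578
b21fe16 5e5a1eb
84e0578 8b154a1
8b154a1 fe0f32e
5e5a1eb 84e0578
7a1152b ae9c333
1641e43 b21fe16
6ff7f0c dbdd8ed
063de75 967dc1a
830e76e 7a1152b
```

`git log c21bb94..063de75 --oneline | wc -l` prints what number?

7

Reachable from 063de75: {063de75, 0765b4c, 7a1152b, 830e76e, 967dc1a, ae9c333, f4359ec, fe0f32e}.
Reachable from c21bb94: {84e0578, 8b154a1, c21bb94, fe0f32e}.
In 063de75's history but not c21bb94's: {063de75, 0765b4c, 7a1152b, 830e76e, 967dc1a, ae9c333, f4359ec} — 7 commits.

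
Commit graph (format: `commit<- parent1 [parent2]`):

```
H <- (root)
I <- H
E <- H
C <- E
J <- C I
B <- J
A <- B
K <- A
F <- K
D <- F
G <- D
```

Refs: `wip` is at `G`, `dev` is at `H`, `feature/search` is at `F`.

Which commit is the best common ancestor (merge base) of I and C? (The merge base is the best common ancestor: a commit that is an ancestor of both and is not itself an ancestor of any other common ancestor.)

Ancestors of I: {H, I}.
Ancestors of C: {C, E, H}.
Common ancestors: {H}.
The only common ancestor is H, so it is the merge base.

H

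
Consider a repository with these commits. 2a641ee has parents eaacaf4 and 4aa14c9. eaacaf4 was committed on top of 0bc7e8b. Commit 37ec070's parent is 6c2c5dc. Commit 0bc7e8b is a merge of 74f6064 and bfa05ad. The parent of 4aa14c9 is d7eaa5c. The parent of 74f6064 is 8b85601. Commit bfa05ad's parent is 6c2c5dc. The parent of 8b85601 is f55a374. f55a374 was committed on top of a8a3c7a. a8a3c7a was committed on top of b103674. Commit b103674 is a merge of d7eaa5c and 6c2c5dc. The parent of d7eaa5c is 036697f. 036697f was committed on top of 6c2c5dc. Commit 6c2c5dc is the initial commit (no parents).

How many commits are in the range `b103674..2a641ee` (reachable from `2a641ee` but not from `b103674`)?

Reachable from 2a641ee: {036697f, 0bc7e8b, 2a641ee, 4aa14c9, 6c2c5dc, 74f6064, 8b85601, a8a3c7a, b103674, bfa05ad, d7eaa5c, eaacaf4, f55a374}.
Reachable from b103674: {036697f, 6c2c5dc, b103674, d7eaa5c}.
In 2a641ee's history but not b103674's: {0bc7e8b, 2a641ee, 4aa14c9, 74f6064, 8b85601, a8a3c7a, bfa05ad, eaacaf4, f55a374} — 9 commits.

9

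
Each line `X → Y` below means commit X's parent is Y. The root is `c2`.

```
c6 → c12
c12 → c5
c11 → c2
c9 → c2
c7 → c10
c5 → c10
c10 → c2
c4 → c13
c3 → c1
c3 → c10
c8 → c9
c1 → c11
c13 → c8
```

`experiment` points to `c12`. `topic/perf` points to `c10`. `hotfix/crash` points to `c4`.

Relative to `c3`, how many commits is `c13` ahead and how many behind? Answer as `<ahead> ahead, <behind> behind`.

Reachable from c13: {c13, c2, c8, c9}.
Reachable from c3: {c1, c10, c11, c2, c3}.
Only in c13's history (ahead): {c13, c8, c9} — 3.
Only in c3's history (behind): {c1, c10, c11, c3} — 4.

3 ahead, 4 behind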